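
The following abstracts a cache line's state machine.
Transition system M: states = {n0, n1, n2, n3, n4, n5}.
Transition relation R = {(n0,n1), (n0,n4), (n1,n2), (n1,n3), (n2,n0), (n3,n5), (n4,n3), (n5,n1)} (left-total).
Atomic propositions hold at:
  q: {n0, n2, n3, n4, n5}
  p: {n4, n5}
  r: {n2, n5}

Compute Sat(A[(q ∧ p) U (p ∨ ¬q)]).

{n1, n4, n5}

Sat(q ∧ p) = {n4, n5}
Sat(¬q) = {n1}
Sat(p ∨ ¬q) = {n1, n4, n5}
A[(q ∧ p) U (p ∨ ¬q)]: least fixpoint, start Z0 = Sat((p ∨ ¬q)) = {n1, n4, n5}, add states in Sat(q ∧ p) with every successor in Z. Already a fixed point.
Sat(A[(q ∧ p) U (p ∨ ¬q)]) = {n1, n4, n5}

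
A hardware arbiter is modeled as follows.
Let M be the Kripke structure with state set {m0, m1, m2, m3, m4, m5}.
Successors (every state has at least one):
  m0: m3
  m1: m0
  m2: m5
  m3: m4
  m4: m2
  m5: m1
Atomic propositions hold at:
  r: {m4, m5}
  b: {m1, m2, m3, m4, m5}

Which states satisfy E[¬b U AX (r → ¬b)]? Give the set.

Sat(¬b) = {m0}
Sat(r → ¬b) = {m0, m1, m2, m3}
Sat(AX (r → ¬b)) = {s : every successor in {m0, m1, m2, m3}} = {m0, m1, m4, m5}
E[¬b U AX (r → ¬b)]: least fixpoint, start Z0 = Sat(AX (r → ¬b)) = {m0, m1, m4, m5}, add states in Sat(¬b) with some successor in Z. Already a fixed point.
Sat(E[¬b U AX (r → ¬b)]) = {m0, m1, m4, m5}

{m0, m1, m4, m5}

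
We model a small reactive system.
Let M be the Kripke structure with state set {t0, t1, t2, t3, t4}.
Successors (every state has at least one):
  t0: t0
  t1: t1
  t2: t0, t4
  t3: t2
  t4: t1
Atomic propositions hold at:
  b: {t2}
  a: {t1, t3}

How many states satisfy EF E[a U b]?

2

E[a U b]: least fixpoint, start Z0 = Sat(b) = {t2}, add states in Sat(a) with some successor in Z. Z1 = {t2, t3}; fixed.
Sat(E[a U b]) = {t2, t3}
EF E[a U b]: least fixpoint, start Z0 = {t2, t3}, add states with some successor in Z. Already a fixed point.
Sat(EF E[a U b]) = {t2, t3}
|Sat(EF E[a U b])| = |{t2, t3}| = 2.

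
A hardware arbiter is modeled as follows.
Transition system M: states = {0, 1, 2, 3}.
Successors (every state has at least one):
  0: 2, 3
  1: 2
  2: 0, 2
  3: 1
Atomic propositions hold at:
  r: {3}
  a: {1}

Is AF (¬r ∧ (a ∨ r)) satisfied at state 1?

Yes

Sat(¬r) = {0, 1, 2}
Sat(a ∨ r) = {1, 3}
Sat(¬r ∧ (a ∨ r)) = {1}
AF (¬r ∧ (a ∨ r)): least fixpoint, start Z0 = {1}, add states with every successor in Z. Z1 = {1, 3}; fixed.
Sat(AF (¬r ∧ (a ∨ r))) = {1, 3}
1 ∈ Sat(AF (¬r ∧ (a ∨ r))) = {1, 3}, so the formula holds at 1.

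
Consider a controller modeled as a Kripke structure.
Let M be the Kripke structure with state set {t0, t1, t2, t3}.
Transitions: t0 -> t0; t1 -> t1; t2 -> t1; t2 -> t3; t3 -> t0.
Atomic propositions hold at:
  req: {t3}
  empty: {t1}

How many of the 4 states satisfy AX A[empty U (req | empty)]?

Sat(req | empty) = {t1, t3}
A[empty U (req | empty)]: least fixpoint, start Z0 = Sat((req | empty)) = {t1, t3}, add states in Sat(empty) with every successor in Z. Already a fixed point.
Sat(A[empty U (req | empty)]) = {t1, t3}
Sat(AX A[empty U (req | empty)]) = {s : every successor in {t1, t3}} = {t1, t2}
|Sat(AX A[empty U (req | empty)])| = |{t1, t2}| = 2.

2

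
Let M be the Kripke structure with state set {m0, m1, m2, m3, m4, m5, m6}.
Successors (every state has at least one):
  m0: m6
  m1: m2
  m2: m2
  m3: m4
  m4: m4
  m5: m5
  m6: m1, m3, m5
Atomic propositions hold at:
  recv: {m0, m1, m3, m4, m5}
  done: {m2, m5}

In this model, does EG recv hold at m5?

EG recv: greatest fixpoint, start Z0 = {m0, m1, m3, m4, m5}, keep only states in Sat with some successor in Z. Z1 = {m3, m4, m5}; fixed.
Sat(EG recv) = {m3, m4, m5}
m5 ∈ Sat(EG recv) = {m3, m4, m5}, so the formula holds at m5.

Yes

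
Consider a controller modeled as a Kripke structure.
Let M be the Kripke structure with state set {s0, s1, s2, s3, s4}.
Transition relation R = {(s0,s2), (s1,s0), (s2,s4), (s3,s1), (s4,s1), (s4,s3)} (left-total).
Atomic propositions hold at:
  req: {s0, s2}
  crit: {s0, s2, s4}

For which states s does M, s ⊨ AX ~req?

{s2, s3, s4}

Sat(~req) = {s1, s3, s4}
Sat(AX ~req) = {s : every successor in {s1, s3, s4}} = {s2, s3, s4}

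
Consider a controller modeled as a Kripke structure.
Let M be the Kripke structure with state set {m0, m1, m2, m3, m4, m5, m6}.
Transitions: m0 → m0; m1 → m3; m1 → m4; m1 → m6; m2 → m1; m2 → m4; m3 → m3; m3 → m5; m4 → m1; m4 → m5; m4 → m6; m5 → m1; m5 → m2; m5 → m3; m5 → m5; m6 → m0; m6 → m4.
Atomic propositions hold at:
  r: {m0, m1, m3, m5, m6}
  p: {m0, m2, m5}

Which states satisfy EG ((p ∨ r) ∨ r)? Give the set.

{m0, m1, m2, m3, m5, m6}

Sat(p ∨ r) = {m0, m1, m2, m3, m5, m6}
Sat((p ∨ r) ∨ r) = {m0, m1, m2, m3, m5, m6}
EG ((p ∨ r) ∨ r): greatest fixpoint, start Z0 = {m0, m1, m2, m3, m5, m6}, keep only states in Sat with some successor in Z. Already a fixed point.
Sat(EG ((p ∨ r) ∨ r)) = {m0, m1, m2, m3, m5, m6}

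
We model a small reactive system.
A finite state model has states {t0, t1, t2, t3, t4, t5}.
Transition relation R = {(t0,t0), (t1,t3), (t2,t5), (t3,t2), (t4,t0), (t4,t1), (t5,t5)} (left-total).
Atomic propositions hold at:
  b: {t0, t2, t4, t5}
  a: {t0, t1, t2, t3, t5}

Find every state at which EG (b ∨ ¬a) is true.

{t0, t2, t4, t5}

Sat(¬a) = {t4}
Sat(b ∨ ¬a) = {t0, t2, t4, t5}
EG (b ∨ ¬a): greatest fixpoint, start Z0 = {t0, t2, t4, t5}, keep only states in Sat with some successor in Z. Already a fixed point.
Sat(EG (b ∨ ¬a)) = {t0, t2, t4, t5}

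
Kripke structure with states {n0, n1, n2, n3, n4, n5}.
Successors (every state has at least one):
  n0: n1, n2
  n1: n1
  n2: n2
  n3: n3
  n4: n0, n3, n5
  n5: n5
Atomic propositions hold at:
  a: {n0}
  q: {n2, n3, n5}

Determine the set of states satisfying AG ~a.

{n1, n2, n3, n5}

Sat(~a) = {n1, n2, n3, n4, n5}
AG ~a: greatest fixpoint, start Z0 = {n1, n2, n3, n4, n5}, keep only states in Sat with every successor in Z. Z1 = {n1, n2, n3, n5}; fixed.
Sat(AG ~a) = {n1, n2, n3, n5}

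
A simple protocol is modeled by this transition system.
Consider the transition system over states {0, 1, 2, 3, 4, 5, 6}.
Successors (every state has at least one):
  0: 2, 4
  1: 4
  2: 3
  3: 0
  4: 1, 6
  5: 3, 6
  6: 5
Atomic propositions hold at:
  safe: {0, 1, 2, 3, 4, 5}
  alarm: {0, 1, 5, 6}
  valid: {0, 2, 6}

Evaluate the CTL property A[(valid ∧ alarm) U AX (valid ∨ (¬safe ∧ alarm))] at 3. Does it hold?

Sat(valid ∧ alarm) = {0, 6}
Sat(¬safe) = {6}
Sat(¬safe ∧ alarm) = {6}
Sat(valid ∨ (¬safe ∧ alarm)) = {0, 2, 6}
Sat(AX (valid ∨ (¬safe ∧ alarm))) = {s : every successor in {0, 2, 6}} = {3}
A[(valid ∧ alarm) U AX (valid ∨ (¬safe ∧ alarm))]: least fixpoint, start Z0 = Sat(AX (valid ∨ (¬safe ∧ alarm))) = {3}, add states in Sat(valid ∧ alarm) with every successor in Z. Already a fixed point.
Sat(A[(valid ∧ alarm) U AX (valid ∨ (¬safe ∧ alarm))]) = {3}
3 ∈ Sat(A[(valid ∧ alarm) U AX (valid ∨ (¬safe ∧ alarm))]) = {3}, so the formula holds at 3.

Yes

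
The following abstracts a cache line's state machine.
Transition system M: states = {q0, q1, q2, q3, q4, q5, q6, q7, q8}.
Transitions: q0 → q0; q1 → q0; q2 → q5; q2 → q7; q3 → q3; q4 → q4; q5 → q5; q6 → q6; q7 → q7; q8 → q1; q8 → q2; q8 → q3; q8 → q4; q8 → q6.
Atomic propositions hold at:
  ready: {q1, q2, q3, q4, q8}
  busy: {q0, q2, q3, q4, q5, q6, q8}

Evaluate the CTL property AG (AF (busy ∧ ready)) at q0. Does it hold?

Sat(busy ∧ ready) = {q2, q3, q4, q8}
AF (busy ∧ ready): least fixpoint, start Z0 = {q2, q3, q4, q8}, add states with every successor in Z. Already a fixed point.
Sat(AF (busy ∧ ready)) = {q2, q3, q4, q8}
AG (AF (busy ∧ ready)): greatest fixpoint, start Z0 = {q2, q3, q4, q8}, keep only states in Sat with every successor in Z. Z1 = {q3, q4}; fixed.
Sat(AG (AF (busy ∧ ready))) = {q3, q4}
q0 ∉ Sat(AG (AF (busy ∧ ready))) = {q3, q4}, so the formula does not hold at q0.

No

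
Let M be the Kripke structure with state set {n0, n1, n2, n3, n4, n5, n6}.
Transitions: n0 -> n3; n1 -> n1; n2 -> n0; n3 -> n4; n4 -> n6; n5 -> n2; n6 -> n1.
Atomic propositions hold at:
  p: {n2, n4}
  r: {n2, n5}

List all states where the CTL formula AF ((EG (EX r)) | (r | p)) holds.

{n0, n2, n3, n4, n5}

Sat(EX r) = {s : some successor in {n2, n5}} = {n5}
EG (EX r): greatest fixpoint, start Z0 = {n5}, keep only states in Sat with some successor in Z. Z1 = ∅; fixed.
Sat(EG (EX r)) = ∅
Sat(r | p) = {n2, n4, n5}
Sat((EG (EX r)) | (r | p)) = {n2, n4, n5}
AF ((EG (EX r)) | (r | p)): least fixpoint, start Z0 = {n2, n4, n5}, add states with every successor in Z. Z1 = {n2, n3, n4, n5}; Z2 = {n0, n2, n3, n4, n5}; fixed.
Sat(AF ((EG (EX r)) | (r | p))) = {n0, n2, n3, n4, n5}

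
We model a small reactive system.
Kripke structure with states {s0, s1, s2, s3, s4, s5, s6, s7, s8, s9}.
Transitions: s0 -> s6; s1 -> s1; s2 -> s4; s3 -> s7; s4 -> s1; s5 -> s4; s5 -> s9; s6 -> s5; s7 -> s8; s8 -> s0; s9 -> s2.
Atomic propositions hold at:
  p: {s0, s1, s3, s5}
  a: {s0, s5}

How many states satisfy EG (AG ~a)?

4

Sat(~a) = {s1, s2, s3, s4, s6, s7, s8, s9}
AG ~a: greatest fixpoint, start Z0 = {s1, s2, s3, s4, s6, s7, s8, s9}, keep only states in Sat with every successor in Z. Z1 = {s1, s2, s3, s4, s7, s9}; Z2 = {s1, s2, s3, s4, s9}; Z3 = {s1, s2, s4, s9}; fixed.
Sat(AG ~a) = {s1, s2, s4, s9}
EG (AG ~a): greatest fixpoint, start Z0 = {s1, s2, s4, s9}, keep only states in Sat with some successor in Z. Already a fixed point.
Sat(EG (AG ~a)) = {s1, s2, s4, s9}
|Sat(EG (AG ~a))| = |{s1, s2, s4, s9}| = 4.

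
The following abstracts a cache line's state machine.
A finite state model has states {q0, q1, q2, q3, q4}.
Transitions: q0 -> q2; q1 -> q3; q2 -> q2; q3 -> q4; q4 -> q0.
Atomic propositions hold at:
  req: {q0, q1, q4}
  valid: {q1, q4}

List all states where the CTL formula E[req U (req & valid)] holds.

{q1, q4}

Sat(req & valid) = {q1, q4}
E[req U (req & valid)]: least fixpoint, start Z0 = Sat((req & valid)) = {q1, q4}, add states in Sat(req) with some successor in Z. Already a fixed point.
Sat(E[req U (req & valid)]) = {q1, q4}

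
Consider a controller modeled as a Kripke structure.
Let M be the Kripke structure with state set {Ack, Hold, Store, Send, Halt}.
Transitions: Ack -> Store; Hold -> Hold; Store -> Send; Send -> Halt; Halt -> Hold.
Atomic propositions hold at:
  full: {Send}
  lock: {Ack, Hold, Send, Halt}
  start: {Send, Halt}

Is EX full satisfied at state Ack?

No

Sat(EX full) = {s : some successor in {Send}} = {Store}
Ack ∉ Sat(EX full) = {Store}, so the formula does not hold at Ack.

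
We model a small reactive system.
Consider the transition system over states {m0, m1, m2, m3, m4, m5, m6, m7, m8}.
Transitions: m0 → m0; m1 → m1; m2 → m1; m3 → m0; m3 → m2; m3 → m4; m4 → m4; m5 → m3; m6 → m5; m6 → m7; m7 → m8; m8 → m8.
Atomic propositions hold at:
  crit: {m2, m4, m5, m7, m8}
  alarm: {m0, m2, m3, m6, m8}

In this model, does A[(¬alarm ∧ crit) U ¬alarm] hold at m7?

Sat(¬alarm) = {m1, m4, m5, m7}
Sat(¬alarm ∧ crit) = {m4, m5, m7}
A[(¬alarm ∧ crit) U ¬alarm]: least fixpoint, start Z0 = Sat(¬alarm) = {m1, m4, m5, m7}, add states in Sat(¬alarm ∧ crit) with every successor in Z. Already a fixed point.
Sat(A[(¬alarm ∧ crit) U ¬alarm]) = {m1, m4, m5, m7}
m7 ∈ Sat(A[(¬alarm ∧ crit) U ¬alarm]) = {m1, m4, m5, m7}, so the formula holds at m7.

Yes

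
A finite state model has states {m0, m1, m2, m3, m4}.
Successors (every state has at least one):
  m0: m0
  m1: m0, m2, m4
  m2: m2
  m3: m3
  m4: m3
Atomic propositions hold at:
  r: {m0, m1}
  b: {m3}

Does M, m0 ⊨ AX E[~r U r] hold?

Sat(~r) = {m2, m3, m4}
E[~r U r]: least fixpoint, start Z0 = Sat(r) = {m0, m1}, add states in Sat(~r) with some successor in Z. Already a fixed point.
Sat(E[~r U r]) = {m0, m1}
Sat(AX E[~r U r]) = {s : every successor in {m0, m1}} = {m0}
m0 ∈ Sat(AX E[~r U r]) = {m0}, so the formula holds at m0.

Yes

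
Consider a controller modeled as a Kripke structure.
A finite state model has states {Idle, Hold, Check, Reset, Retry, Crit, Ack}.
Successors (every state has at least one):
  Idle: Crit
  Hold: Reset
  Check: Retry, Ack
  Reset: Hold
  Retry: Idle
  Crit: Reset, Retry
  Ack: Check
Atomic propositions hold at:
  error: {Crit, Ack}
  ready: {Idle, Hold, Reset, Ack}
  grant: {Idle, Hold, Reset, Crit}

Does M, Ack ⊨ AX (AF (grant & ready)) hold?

Sat(grant & ready) = {Idle, Hold, Reset}
AF (grant & ready): least fixpoint, start Z0 = {Idle, Hold, Reset}, add states with every successor in Z. Z1 = {Idle, Hold, Reset, Retry}; Z2 = {Idle, Hold, Reset, Retry, Crit}; fixed.
Sat(AF (grant & ready)) = {Idle, Hold, Reset, Retry, Crit}
Sat(AX (AF (grant & ready))) = {s : every successor in {Idle, Hold, Reset, Retry, Crit}} = {Idle, Hold, Reset, Retry, Crit}
Ack ∉ Sat(AX (AF (grant & ready))) = {Idle, Hold, Reset, Retry, Crit}, so the formula does not hold at Ack.

No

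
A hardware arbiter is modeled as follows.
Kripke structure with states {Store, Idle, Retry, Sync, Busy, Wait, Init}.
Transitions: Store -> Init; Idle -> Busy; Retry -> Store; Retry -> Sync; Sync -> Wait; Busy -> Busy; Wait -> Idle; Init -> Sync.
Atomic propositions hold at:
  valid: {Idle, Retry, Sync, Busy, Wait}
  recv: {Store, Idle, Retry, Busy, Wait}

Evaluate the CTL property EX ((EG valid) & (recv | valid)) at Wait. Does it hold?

Yes

EG valid: greatest fixpoint, start Z0 = {Idle, Retry, Sync, Busy, Wait}, keep only states in Sat with some successor in Z. Already a fixed point.
Sat(EG valid) = {Idle, Retry, Sync, Busy, Wait}
Sat(recv | valid) = {Store, Idle, Retry, Sync, Busy, Wait}
Sat((EG valid) & (recv | valid)) = {Idle, Retry, Sync, Busy, Wait}
Sat(EX ((EG valid) & (recv | valid))) = {s : some successor in {Idle, Retry, Sync, Busy, Wait}} = {Idle, Retry, Sync, Busy, Wait, Init}
Wait ∈ Sat(EX ((EG valid) & (recv | valid))) = {Idle, Retry, Sync, Busy, Wait, Init}, so the formula holds at Wait.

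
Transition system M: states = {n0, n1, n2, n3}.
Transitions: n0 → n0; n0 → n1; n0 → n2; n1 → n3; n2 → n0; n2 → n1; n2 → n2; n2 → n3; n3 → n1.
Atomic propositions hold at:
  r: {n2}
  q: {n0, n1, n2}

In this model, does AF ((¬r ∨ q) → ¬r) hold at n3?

Yes

Sat(¬r) = {n0, n1, n3}
Sat(¬r ∨ q) = {n0, n1, n2, n3}
Sat((¬r ∨ q) → ¬r) = {n0, n1, n3}
AF ((¬r ∨ q) → ¬r): least fixpoint, start Z0 = {n0, n1, n3}, add states with every successor in Z. Already a fixed point.
Sat(AF ((¬r ∨ q) → ¬r)) = {n0, n1, n3}
n3 ∈ Sat(AF ((¬r ∨ q) → ¬r)) = {n0, n1, n3}, so the formula holds at n3.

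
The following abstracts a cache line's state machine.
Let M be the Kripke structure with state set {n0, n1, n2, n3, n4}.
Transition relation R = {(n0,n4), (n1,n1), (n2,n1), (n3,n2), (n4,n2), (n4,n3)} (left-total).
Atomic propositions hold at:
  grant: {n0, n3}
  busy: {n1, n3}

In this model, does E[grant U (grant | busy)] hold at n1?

Sat(grant | busy) = {n0, n1, n3}
E[grant U (grant | busy)]: least fixpoint, start Z0 = Sat((grant | busy)) = {n0, n1, n3}, add states in Sat(grant) with some successor in Z. Already a fixed point.
Sat(E[grant U (grant | busy)]) = {n0, n1, n3}
n1 ∈ Sat(E[grant U (grant | busy)]) = {n0, n1, n3}, so the formula holds at n1.

Yes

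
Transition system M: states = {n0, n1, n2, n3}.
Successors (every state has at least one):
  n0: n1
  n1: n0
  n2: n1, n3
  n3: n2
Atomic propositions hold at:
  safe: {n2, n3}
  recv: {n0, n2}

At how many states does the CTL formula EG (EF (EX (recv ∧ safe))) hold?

2

Sat(recv ∧ safe) = {n2}
Sat(EX (recv ∧ safe)) = {s : some successor in {n2}} = {n3}
EF (EX (recv ∧ safe)): least fixpoint, start Z0 = {n3}, add states with some successor in Z. Z1 = {n2, n3}; fixed.
Sat(EF (EX (recv ∧ safe))) = {n2, n3}
EG (EF (EX (recv ∧ safe))): greatest fixpoint, start Z0 = {n2, n3}, keep only states in Sat with some successor in Z. Already a fixed point.
Sat(EG (EF (EX (recv ∧ safe)))) = {n2, n3}
|Sat(EG (EF (EX (recv ∧ safe))))| = |{n2, n3}| = 2.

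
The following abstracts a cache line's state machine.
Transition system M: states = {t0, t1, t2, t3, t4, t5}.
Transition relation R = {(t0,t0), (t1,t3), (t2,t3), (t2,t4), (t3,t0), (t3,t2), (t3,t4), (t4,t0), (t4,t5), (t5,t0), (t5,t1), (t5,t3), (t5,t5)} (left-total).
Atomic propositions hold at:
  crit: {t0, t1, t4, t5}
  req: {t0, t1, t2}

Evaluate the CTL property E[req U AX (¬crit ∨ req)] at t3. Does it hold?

No

Sat(¬crit) = {t2, t3}
Sat(¬crit ∨ req) = {t0, t1, t2, t3}
Sat(AX (¬crit ∨ req)) = {s : every successor in {t0, t1, t2, t3}} = {t0, t1}
E[req U AX (¬crit ∨ req)]: least fixpoint, start Z0 = Sat(AX (¬crit ∨ req)) = {t0, t1}, add states in Sat(req) with some successor in Z. Already a fixed point.
Sat(E[req U AX (¬crit ∨ req)]) = {t0, t1}
t3 ∉ Sat(E[req U AX (¬crit ∨ req)]) = {t0, t1}, so the formula does not hold at t3.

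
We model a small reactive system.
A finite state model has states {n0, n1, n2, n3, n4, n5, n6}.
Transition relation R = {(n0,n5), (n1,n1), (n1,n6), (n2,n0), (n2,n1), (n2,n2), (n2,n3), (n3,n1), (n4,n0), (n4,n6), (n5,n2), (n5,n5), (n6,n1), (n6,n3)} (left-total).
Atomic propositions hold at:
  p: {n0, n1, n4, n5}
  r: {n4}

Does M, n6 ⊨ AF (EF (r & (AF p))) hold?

AF p: least fixpoint, start Z0 = {n0, n1, n4, n5}, add states with every successor in Z. Z1 = {n0, n1, n3, n4, n5}; Z2 = {n0, n1, n3, n4, n5, n6}; fixed.
Sat(AF p) = {n0, n1, n3, n4, n5, n6}
Sat(r & (AF p)) = {n4}
EF (r & (AF p)): least fixpoint, start Z0 = {n4}, add states with some successor in Z. Already a fixed point.
Sat(EF (r & (AF p))) = {n4}
AF (EF (r & (AF p))): least fixpoint, start Z0 = {n4}, add states with every successor in Z. Already a fixed point.
Sat(AF (EF (r & (AF p)))) = {n4}
n6 ∉ Sat(AF (EF (r & (AF p)))) = {n4}, so the formula does not hold at n6.

No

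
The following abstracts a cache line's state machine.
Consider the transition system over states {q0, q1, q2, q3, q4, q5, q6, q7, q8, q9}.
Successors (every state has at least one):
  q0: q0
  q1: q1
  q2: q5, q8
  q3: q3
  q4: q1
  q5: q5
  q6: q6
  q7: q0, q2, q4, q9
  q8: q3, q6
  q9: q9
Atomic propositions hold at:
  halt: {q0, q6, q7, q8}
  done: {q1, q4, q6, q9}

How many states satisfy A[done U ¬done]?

6

Sat(¬done) = {q0, q2, q3, q5, q7, q8}
A[done U ¬done]: least fixpoint, start Z0 = Sat(¬done) = {q0, q2, q3, q5, q7, q8}, add states in Sat(done) with every successor in Z. Already a fixed point.
Sat(A[done U ¬done]) = {q0, q2, q3, q5, q7, q8}
|Sat(A[done U ¬done])| = |{q0, q2, q3, q5, q7, q8}| = 6.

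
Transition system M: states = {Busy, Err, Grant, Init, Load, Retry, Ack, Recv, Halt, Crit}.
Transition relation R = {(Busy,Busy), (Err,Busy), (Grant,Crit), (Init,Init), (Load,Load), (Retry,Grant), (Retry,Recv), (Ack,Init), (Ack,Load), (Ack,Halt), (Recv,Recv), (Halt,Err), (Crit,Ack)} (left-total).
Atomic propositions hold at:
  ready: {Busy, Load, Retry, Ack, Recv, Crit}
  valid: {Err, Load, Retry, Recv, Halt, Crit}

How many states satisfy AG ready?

3

AG ready: greatest fixpoint, start Z0 = {Busy, Load, Retry, Ack, Recv, Crit}, keep only states in Sat with every successor in Z. Z1 = {Busy, Load, Recv, Crit}; Z2 = {Busy, Load, Recv}; fixed.
Sat(AG ready) = {Busy, Load, Recv}
|Sat(AG ready)| = |{Busy, Load, Recv}| = 3.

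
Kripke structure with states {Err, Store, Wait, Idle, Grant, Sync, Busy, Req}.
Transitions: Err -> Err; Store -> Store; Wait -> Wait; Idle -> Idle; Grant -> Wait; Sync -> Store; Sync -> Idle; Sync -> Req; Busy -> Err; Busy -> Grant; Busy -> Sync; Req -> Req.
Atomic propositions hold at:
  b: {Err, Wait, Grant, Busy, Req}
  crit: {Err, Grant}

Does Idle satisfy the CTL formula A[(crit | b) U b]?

No

Sat(crit | b) = {Err, Wait, Grant, Busy, Req}
A[(crit | b) U b]: least fixpoint, start Z0 = Sat(b) = {Err, Wait, Grant, Busy, Req}, add states in Sat(crit | b) with every successor in Z. Already a fixed point.
Sat(A[(crit | b) U b]) = {Err, Wait, Grant, Busy, Req}
Idle ∉ Sat(A[(crit | b) U b]) = {Err, Wait, Grant, Busy, Req}, so the formula does not hold at Idle.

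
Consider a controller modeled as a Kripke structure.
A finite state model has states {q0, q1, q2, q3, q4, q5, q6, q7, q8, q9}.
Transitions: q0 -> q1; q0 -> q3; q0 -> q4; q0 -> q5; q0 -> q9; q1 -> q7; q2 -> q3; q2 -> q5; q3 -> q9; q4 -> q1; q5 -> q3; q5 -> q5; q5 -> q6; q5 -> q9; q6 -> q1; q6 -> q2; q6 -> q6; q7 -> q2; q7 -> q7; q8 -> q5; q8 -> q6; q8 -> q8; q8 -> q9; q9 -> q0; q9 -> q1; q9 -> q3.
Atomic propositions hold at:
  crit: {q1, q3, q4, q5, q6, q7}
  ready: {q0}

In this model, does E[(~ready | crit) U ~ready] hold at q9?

Sat(~ready) = {q1, q2, q3, q4, q5, q6, q7, q8, q9}
Sat(~ready | crit) = {q1, q2, q3, q4, q5, q6, q7, q8, q9}
E[(~ready | crit) U ~ready]: least fixpoint, start Z0 = Sat(~ready) = {q1, q2, q3, q4, q5, q6, q7, q8, q9}, add states in Sat(~ready | crit) with some successor in Z. Already a fixed point.
Sat(E[(~ready | crit) U ~ready]) = {q1, q2, q3, q4, q5, q6, q7, q8, q9}
q9 ∈ Sat(E[(~ready | crit) U ~ready]) = {q1, q2, q3, q4, q5, q6, q7, q8, q9}, so the formula holds at q9.

Yes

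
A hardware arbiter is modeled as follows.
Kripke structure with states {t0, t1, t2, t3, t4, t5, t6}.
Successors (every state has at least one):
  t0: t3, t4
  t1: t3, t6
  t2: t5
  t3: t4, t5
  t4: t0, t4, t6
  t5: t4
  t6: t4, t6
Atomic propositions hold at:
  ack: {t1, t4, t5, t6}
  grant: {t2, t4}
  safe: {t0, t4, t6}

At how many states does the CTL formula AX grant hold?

Sat(AX grant) = {s : every successor in {t2, t4}} = {t5}
|Sat(AX grant)| = |{t5}| = 1.

1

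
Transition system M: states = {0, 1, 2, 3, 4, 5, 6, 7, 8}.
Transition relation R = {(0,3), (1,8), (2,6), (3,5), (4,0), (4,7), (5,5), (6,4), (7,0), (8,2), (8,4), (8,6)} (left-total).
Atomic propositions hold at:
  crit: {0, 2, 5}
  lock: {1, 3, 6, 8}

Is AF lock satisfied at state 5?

AF lock: least fixpoint, start Z0 = {1, 3, 6, 8}, add states with every successor in Z. Z1 = {0, 1, 2, 3, 6, 8}; Z2 = {0, 1, 2, 3, 6, 7, 8}; Z3 = {0, 1, 2, 3, 4, 6, 7, 8}; fixed.
Sat(AF lock) = {0, 1, 2, 3, 4, 6, 7, 8}
5 ∉ Sat(AF lock) = {0, 1, 2, 3, 4, 6, 7, 8}, so the formula does not hold at 5.

No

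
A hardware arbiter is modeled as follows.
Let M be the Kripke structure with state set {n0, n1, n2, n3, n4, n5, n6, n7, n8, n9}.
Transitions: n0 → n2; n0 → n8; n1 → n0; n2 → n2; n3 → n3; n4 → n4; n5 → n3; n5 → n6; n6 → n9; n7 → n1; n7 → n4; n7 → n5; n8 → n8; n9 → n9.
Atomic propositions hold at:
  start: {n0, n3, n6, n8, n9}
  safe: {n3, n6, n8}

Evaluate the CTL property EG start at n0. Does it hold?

EG start: greatest fixpoint, start Z0 = {n0, n3, n6, n8, n9}, keep only states in Sat with some successor in Z. Already a fixed point.
Sat(EG start) = {n0, n3, n6, n8, n9}
n0 ∈ Sat(EG start) = {n0, n3, n6, n8, n9}, so the formula holds at n0.

Yes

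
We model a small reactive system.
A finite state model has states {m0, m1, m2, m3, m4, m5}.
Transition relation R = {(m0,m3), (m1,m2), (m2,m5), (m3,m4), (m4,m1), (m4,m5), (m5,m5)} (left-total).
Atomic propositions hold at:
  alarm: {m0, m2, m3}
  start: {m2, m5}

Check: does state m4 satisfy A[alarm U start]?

No

A[alarm U start]: least fixpoint, start Z0 = Sat(start) = {m2, m5}, add states in Sat(alarm) with every successor in Z. Already a fixed point.
Sat(A[alarm U start]) = {m2, m5}
m4 ∉ Sat(A[alarm U start]) = {m2, m5}, so the formula does not hold at m4.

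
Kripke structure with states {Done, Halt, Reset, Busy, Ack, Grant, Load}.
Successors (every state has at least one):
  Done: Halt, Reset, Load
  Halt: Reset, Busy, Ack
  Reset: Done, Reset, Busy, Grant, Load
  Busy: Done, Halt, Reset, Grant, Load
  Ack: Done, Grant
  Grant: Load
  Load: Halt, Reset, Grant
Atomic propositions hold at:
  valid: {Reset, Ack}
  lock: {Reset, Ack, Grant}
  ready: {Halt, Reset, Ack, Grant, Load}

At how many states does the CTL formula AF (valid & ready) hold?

Sat(valid & ready) = {Reset, Ack}
AF (valid & ready): least fixpoint, start Z0 = {Reset, Ack}, add states with every successor in Z. Already a fixed point.
Sat(AF (valid & ready)) = {Reset, Ack}
|Sat(AF (valid & ready))| = |{Reset, Ack}| = 2.

2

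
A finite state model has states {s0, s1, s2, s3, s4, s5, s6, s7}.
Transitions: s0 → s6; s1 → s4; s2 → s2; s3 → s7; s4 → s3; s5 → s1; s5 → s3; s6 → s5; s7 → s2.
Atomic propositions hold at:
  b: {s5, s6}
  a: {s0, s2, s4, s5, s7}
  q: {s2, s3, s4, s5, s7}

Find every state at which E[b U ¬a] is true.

{s1, s3, s5, s6}

Sat(¬a) = {s1, s3, s6}
E[b U ¬a]: least fixpoint, start Z0 = Sat(¬a) = {s1, s3, s6}, add states in Sat(b) with some successor in Z. Z1 = {s1, s3, s5, s6}; fixed.
Sat(E[b U ¬a]) = {s1, s3, s5, s6}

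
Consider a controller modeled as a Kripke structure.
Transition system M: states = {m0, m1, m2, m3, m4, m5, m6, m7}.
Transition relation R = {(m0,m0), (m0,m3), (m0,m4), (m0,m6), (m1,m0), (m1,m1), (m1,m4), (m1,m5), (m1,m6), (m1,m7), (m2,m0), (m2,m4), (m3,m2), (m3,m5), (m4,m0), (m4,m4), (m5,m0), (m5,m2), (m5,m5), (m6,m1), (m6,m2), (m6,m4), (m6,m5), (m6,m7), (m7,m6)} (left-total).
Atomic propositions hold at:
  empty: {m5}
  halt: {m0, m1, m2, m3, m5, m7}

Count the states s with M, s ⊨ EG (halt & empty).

1

Sat(halt & empty) = {m5}
EG (halt & empty): greatest fixpoint, start Z0 = {m5}, keep only states in Sat with some successor in Z. Already a fixed point.
Sat(EG (halt & empty)) = {m5}
|Sat(EG (halt & empty))| = |{m5}| = 1.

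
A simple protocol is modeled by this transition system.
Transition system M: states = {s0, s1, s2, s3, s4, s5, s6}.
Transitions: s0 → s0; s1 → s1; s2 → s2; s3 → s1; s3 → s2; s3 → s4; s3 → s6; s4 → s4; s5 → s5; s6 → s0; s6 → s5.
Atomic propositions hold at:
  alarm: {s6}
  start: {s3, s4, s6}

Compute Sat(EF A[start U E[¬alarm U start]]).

Sat(¬alarm) = {s0, s1, s2, s3, s4, s5}
E[¬alarm U start]: least fixpoint, start Z0 = Sat(start) = {s3, s4, s6}, add states in Sat(¬alarm) with some successor in Z. Already a fixed point.
Sat(E[¬alarm U start]) = {s3, s4, s6}
A[start U E[¬alarm U start]]: least fixpoint, start Z0 = Sat(E[¬alarm U start]) = {s3, s4, s6}, add states in Sat(start) with every successor in Z. Already a fixed point.
Sat(A[start U E[¬alarm U start]]) = {s3, s4, s6}
EF A[start U E[¬alarm U start]]: least fixpoint, start Z0 = {s3, s4, s6}, add states with some successor in Z. Already a fixed point.
Sat(EF A[start U E[¬alarm U start]]) = {s3, s4, s6}

{s3, s4, s6}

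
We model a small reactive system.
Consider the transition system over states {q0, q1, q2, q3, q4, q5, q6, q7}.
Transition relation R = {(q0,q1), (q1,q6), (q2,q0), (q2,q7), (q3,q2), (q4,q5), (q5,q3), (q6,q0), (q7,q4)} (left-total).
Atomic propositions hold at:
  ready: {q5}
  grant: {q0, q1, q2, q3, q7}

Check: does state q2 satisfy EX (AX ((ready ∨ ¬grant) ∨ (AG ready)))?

Sat(¬grant) = {q4, q5, q6}
Sat(ready ∨ ¬grant) = {q4, q5, q6}
AG ready: greatest fixpoint, start Z0 = {q5}, keep only states in Sat with every successor in Z. Z1 = ∅; fixed.
Sat(AG ready) = ∅
Sat((ready ∨ ¬grant) ∨ (AG ready)) = {q4, q5, q6}
Sat(AX ((ready ∨ ¬grant) ∨ (AG ready))) = {s : every successor in {q4, q5, q6}} = {q1, q4, q7}
Sat(EX (AX ((ready ∨ ¬grant) ∨ (AG ready)))) = {s : some successor in {q1, q4, q7}} = {q0, q2, q7}
q2 ∈ Sat(EX (AX ((ready ∨ ¬grant) ∨ (AG ready)))) = {q0, q2, q7}, so the formula holds at q2.

Yes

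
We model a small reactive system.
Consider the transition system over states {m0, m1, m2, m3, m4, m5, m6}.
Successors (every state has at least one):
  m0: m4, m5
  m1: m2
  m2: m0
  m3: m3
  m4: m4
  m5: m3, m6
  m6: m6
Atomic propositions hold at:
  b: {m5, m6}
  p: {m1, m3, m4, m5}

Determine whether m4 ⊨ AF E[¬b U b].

Sat(¬b) = {m0, m1, m2, m3, m4}
E[¬b U b]: least fixpoint, start Z0 = Sat(b) = {m5, m6}, add states in Sat(¬b) with some successor in Z. Z1 = {m0, m5, m6}; Z2 = {m0, m2, m5, m6}; Z3 = {m0, m1, m2, m5, m6}; fixed.
Sat(E[¬b U b]) = {m0, m1, m2, m5, m6}
AF E[¬b U b]: least fixpoint, start Z0 = {m0, m1, m2, m5, m6}, add states with every successor in Z. Already a fixed point.
Sat(AF E[¬b U b]) = {m0, m1, m2, m5, m6}
m4 ∉ Sat(AF E[¬b U b]) = {m0, m1, m2, m5, m6}, so the formula does not hold at m4.

No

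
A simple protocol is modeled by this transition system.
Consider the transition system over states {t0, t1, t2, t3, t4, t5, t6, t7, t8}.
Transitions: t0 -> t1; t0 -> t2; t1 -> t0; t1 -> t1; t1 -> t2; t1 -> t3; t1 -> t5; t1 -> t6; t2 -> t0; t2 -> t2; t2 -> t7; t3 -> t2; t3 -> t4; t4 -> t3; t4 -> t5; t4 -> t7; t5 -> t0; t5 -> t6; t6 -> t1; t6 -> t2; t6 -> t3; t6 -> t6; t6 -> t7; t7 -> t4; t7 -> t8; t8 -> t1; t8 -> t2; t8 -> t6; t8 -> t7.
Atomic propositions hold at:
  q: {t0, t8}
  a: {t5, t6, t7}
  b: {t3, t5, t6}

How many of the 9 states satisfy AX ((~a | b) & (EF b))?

Sat(~a) = {t0, t1, t2, t3, t4, t8}
Sat(~a | b) = {t0, t1, t2, t3, t4, t5, t6, t8}
EF b: least fixpoint, start Z0 = {t3, t5, t6}, add states with some successor in Z. Z1 = {t1, t3, t4, t5, t6, t8}; Z2 = {t0, t1, t3, t4, t5, t6, t7, t8}; Z3 = {t0, t1, t2, t3, t4, t5, t6, t7, t8}; fixed.
Sat(EF b) = {t0, t1, t2, t3, t4, t5, t6, t7, t8}
Sat((~a | b) & (EF b)) = {t0, t1, t2, t3, t4, t5, t6, t8}
Sat(AX ((~a | b) & (EF b))) = {s : every successor in {t0, t1, t2, t3, t4, t5, t6, t8}} = {t0, t1, t3, t5, t7}
|Sat(AX ((~a | b) & (EF b)))| = |{t0, t1, t3, t5, t7}| = 5.

5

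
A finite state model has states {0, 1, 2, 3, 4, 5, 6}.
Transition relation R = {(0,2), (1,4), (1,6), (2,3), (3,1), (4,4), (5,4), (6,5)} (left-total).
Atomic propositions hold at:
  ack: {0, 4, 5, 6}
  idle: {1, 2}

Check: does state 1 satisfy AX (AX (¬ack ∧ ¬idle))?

Sat(¬ack) = {1, 2, 3}
Sat(¬idle) = {0, 3, 4, 5, 6}
Sat(¬ack ∧ ¬idle) = {3}
Sat(AX (¬ack ∧ ¬idle)) = {s : every successor in {3}} = {2}
Sat(AX (AX (¬ack ∧ ¬idle))) = {s : every successor in {2}} = {0}
1 ∉ Sat(AX (AX (¬ack ∧ ¬idle))) = {0}, so the formula does not hold at 1.

No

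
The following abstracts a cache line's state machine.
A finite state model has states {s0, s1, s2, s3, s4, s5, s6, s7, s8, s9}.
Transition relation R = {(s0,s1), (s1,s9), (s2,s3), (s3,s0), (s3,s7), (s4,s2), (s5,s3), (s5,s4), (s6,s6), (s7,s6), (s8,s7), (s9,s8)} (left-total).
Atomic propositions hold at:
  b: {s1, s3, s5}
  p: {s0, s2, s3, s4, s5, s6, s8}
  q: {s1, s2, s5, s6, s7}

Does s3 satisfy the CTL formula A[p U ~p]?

Yes

Sat(~p) = {s1, s7, s9}
A[p U ~p]: least fixpoint, start Z0 = Sat(~p) = {s1, s7, s9}, add states in Sat(p) with every successor in Z. Z1 = {s0, s1, s7, s8, s9}; Z2 = {s0, s1, s3, s7, s8, s9}; Z3 = {s0, s1, s2, s3, s7, s8, s9}; Z4 = {s0, s1, s2, s3, s4, s7, s8, s9}; Z5 = {s0, s1, s2, s3, s4, s5, s7, s8, s9}; fixed.
Sat(A[p U ~p]) = {s0, s1, s2, s3, s4, s5, s7, s8, s9}
s3 ∈ Sat(A[p U ~p]) = {s0, s1, s2, s3, s4, s5, s7, s8, s9}, so the formula holds at s3.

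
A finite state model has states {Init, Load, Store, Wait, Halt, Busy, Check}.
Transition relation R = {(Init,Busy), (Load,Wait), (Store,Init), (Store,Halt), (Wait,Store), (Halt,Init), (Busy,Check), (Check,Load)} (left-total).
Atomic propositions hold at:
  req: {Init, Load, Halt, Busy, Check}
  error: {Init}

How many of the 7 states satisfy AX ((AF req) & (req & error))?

1

AF req: least fixpoint, start Z0 = {Init, Load, Halt, Busy, Check}, add states with every successor in Z. Z1 = {Init, Load, Store, Halt, Busy, Check}; Z2 = {Init, Load, Store, Wait, Halt, Busy, Check}; fixed.
Sat(AF req) = {Init, Load, Store, Wait, Halt, Busy, Check}
Sat(req & error) = {Init}
Sat((AF req) & (req & error)) = {Init}
Sat(AX ((AF req) & (req & error))) = {s : every successor in {Init}} = {Halt}
|Sat(AX ((AF req) & (req & error)))| = |{Halt}| = 1.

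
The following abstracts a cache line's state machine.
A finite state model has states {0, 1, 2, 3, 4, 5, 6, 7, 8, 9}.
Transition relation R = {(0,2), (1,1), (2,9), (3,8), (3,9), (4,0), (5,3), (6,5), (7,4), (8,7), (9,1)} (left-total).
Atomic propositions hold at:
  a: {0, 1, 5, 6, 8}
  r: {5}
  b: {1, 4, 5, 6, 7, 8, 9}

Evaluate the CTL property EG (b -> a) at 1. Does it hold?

Sat(b -> a) = {0, 1, 2, 3, 5, 6, 8}
EG (b -> a): greatest fixpoint, start Z0 = {0, 1, 2, 3, 5, 6, 8}, keep only states in Sat with some successor in Z. Z1 = {0, 1, 3, 5, 6}; Z2 = {1, 5, 6}; Z3 = {1, 6}; Z4 = {1}; fixed.
Sat(EG (b -> a)) = {1}
1 ∈ Sat(EG (b -> a)) = {1}, so the formula holds at 1.

Yes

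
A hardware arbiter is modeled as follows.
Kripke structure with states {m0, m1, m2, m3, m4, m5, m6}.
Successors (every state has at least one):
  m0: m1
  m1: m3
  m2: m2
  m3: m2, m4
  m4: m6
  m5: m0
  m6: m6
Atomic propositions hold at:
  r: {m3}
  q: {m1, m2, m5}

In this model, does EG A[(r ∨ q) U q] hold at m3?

No

Sat(r ∨ q) = {m1, m2, m3, m5}
A[(r ∨ q) U q]: least fixpoint, start Z0 = Sat(q) = {m1, m2, m5}, add states in Sat(r ∨ q) with every successor in Z. Already a fixed point.
Sat(A[(r ∨ q) U q]) = {m1, m2, m5}
EG A[(r ∨ q) U q]: greatest fixpoint, start Z0 = {m1, m2, m5}, keep only states in Sat with some successor in Z. Z1 = {m2}; fixed.
Sat(EG A[(r ∨ q) U q]) = {m2}
m3 ∉ Sat(EG A[(r ∨ q) U q]) = {m2}, so the formula does not hold at m3.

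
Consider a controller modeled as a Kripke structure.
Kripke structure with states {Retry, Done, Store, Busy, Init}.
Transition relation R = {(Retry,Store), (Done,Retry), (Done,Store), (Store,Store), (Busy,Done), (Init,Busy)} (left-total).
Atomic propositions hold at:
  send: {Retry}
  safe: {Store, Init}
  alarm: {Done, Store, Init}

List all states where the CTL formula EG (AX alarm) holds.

Sat(AX alarm) = {s : every successor in {Done, Store, Init}} = {Retry, Store, Busy}
EG (AX alarm): greatest fixpoint, start Z0 = {Retry, Store, Busy}, keep only states in Sat with some successor in Z. Z1 = {Retry, Store}; fixed.
Sat(EG (AX alarm)) = {Retry, Store}

{Retry, Store}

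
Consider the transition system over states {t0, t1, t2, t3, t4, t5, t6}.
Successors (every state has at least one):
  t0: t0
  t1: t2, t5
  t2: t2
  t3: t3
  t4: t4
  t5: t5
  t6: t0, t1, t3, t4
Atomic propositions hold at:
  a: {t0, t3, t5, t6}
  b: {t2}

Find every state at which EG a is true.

EG a: greatest fixpoint, start Z0 = {t0, t3, t5, t6}, keep only states in Sat with some successor in Z. Already a fixed point.
Sat(EG a) = {t0, t3, t5, t6}

{t0, t3, t5, t6}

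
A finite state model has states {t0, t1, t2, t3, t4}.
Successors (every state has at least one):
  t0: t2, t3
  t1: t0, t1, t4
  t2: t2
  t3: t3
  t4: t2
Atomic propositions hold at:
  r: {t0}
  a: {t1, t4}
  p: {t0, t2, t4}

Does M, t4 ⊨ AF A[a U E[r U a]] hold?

Yes

E[r U a]: least fixpoint, start Z0 = Sat(a) = {t1, t4}, add states in Sat(r) with some successor in Z. Already a fixed point.
Sat(E[r U a]) = {t1, t4}
A[a U E[r U a]]: least fixpoint, start Z0 = Sat(E[r U a]) = {t1, t4}, add states in Sat(a) with every successor in Z. Already a fixed point.
Sat(A[a U E[r U a]]) = {t1, t4}
AF A[a U E[r U a]]: least fixpoint, start Z0 = {t1, t4}, add states with every successor in Z. Already a fixed point.
Sat(AF A[a U E[r U a]]) = {t1, t4}
t4 ∈ Sat(AF A[a U E[r U a]]) = {t1, t4}, so the formula holds at t4.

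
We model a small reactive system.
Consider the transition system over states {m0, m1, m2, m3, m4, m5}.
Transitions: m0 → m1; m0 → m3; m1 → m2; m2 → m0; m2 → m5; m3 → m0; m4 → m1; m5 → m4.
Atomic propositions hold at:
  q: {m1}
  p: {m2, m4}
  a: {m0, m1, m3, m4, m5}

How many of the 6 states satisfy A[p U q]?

2

A[p U q]: least fixpoint, start Z0 = Sat(q) = {m1}, add states in Sat(p) with every successor in Z. Z1 = {m1, m4}; fixed.
Sat(A[p U q]) = {m1, m4}
|Sat(A[p U q])| = |{m1, m4}| = 2.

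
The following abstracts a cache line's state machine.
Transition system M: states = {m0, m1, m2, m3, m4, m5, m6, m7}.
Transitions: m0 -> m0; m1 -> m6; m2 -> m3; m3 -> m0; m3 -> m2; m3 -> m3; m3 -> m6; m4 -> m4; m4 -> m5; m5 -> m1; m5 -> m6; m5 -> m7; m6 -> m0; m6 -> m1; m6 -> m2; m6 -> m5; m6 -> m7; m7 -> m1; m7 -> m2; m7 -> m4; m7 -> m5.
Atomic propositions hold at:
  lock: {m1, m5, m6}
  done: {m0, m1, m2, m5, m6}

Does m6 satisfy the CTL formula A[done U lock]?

A[done U lock]: least fixpoint, start Z0 = Sat(lock) = {m1, m5, m6}, add states in Sat(done) with every successor in Z. Already a fixed point.
Sat(A[done U lock]) = {m1, m5, m6}
m6 ∈ Sat(A[done U lock]) = {m1, m5, m6}, so the formula holds at m6.

Yes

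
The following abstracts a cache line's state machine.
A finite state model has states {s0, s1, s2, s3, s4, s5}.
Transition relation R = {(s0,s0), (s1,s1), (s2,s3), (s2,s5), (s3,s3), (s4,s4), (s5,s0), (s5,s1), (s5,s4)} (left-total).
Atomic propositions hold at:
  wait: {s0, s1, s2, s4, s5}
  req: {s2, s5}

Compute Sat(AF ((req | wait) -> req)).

Sat(req | wait) = {s0, s1, s2, s4, s5}
Sat((req | wait) -> req) = {s2, s3, s5}
AF ((req | wait) -> req): least fixpoint, start Z0 = {s2, s3, s5}, add states with every successor in Z. Already a fixed point.
Sat(AF ((req | wait) -> req)) = {s2, s3, s5}

{s2, s3, s5}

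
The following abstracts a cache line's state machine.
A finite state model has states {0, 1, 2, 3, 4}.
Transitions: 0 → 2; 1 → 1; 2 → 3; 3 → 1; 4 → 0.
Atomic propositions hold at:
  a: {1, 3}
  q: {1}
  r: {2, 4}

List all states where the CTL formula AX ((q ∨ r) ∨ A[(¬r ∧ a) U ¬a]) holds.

{0, 1, 3, 4}

Sat(q ∨ r) = {1, 2, 4}
Sat(¬r) = {0, 1, 3}
Sat(¬r ∧ a) = {1, 3}
Sat(¬a) = {0, 2, 4}
A[(¬r ∧ a) U ¬a]: least fixpoint, start Z0 = Sat(¬a) = {0, 2, 4}, add states in Sat(¬r ∧ a) with every successor in Z. Already a fixed point.
Sat(A[(¬r ∧ a) U ¬a]) = {0, 2, 4}
Sat((q ∨ r) ∨ A[(¬r ∧ a) U ¬a]) = {0, 1, 2, 4}
Sat(AX ((q ∨ r) ∨ A[(¬r ∧ a) U ¬a])) = {s : every successor in {0, 1, 2, 4}} = {0, 1, 3, 4}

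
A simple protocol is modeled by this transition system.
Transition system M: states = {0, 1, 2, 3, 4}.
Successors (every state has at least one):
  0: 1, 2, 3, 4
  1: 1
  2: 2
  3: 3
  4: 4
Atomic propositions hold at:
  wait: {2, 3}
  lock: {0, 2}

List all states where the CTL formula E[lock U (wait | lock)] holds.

Sat(wait | lock) = {0, 2, 3}
E[lock U (wait | lock)]: least fixpoint, start Z0 = Sat((wait | lock)) = {0, 2, 3}, add states in Sat(lock) with some successor in Z. Already a fixed point.
Sat(E[lock U (wait | lock)]) = {0, 2, 3}

{0, 2, 3}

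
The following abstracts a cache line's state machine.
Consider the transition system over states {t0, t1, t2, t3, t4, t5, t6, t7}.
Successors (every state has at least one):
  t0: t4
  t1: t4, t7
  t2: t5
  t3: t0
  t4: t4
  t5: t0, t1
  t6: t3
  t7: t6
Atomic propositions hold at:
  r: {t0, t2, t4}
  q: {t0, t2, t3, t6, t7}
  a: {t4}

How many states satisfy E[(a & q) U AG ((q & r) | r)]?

Sat(a & q) = ∅
Sat(q & r) = {t0, t2}
Sat((q & r) | r) = {t0, t2, t4}
AG ((q & r) | r): greatest fixpoint, start Z0 = {t0, t2, t4}, keep only states in Sat with every successor in Z. Z1 = {t0, t4}; fixed.
Sat(AG ((q & r) | r)) = {t0, t4}
E[(a & q) U AG ((q & r) | r)]: least fixpoint, start Z0 = Sat(AG ((q & r) | r)) = {t0, t4}, add states in Sat(a & q) with some successor in Z. Already a fixed point.
Sat(E[(a & q) U AG ((q & r) | r)]) = {t0, t4}
|Sat(E[(a & q) U AG ((q & r) | r)])| = |{t0, t4}| = 2.

2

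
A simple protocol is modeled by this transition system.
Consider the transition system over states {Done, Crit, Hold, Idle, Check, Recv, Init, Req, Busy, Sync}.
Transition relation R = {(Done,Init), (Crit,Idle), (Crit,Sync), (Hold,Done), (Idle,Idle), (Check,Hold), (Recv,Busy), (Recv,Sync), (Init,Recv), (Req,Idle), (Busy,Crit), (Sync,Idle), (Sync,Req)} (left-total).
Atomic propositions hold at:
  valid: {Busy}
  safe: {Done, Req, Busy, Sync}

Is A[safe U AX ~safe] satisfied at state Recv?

Sat(~safe) = {Crit, Hold, Idle, Check, Recv, Init}
Sat(AX ~safe) = {s : every successor in {Crit, Hold, Idle, Check, Recv, Init}} = {Done, Idle, Check, Init, Req, Busy}
A[safe U AX ~safe]: least fixpoint, start Z0 = Sat(AX ~safe) = {Done, Idle, Check, Init, Req, Busy}, add states in Sat(safe) with every successor in Z. Z1 = {Done, Idle, Check, Init, Req, Busy, Sync}; fixed.
Sat(A[safe U AX ~safe]) = {Done, Idle, Check, Init, Req, Busy, Sync}
Recv ∉ Sat(A[safe U AX ~safe]) = {Done, Idle, Check, Init, Req, Busy, Sync}, so the formula does not hold at Recv.

No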